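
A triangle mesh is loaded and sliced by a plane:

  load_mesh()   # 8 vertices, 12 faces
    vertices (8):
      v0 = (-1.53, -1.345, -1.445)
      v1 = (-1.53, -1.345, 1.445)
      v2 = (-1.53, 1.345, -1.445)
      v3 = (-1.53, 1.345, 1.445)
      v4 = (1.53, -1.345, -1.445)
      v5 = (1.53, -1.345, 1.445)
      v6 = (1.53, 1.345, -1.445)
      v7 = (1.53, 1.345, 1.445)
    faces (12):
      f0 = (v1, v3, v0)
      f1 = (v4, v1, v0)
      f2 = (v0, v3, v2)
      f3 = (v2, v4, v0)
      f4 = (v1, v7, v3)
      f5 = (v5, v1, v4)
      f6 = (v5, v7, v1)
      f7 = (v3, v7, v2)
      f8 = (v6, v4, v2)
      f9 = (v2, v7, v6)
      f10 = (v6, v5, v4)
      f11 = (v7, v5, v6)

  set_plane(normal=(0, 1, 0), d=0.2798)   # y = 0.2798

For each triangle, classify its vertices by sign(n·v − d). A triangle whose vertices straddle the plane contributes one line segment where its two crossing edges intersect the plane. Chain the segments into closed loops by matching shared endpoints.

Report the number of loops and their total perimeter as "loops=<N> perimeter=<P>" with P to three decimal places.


Straddling triangles (8 of 12):
  (v1,v3,v0) [-+-] → (-1.53, 0.2798, 1.445)–(-1.53, 0.2798, 0.300603)  len=1.1444
  (v0,v3,v2) [-++] → (-1.53, 0.2798, 0.300603)–(-1.53, 0.2798, -1.445)  len=1.7456
  (v2,v4,v0) [+--] → (-0.318286, 0.2798, -1.445)–(-1.53, 0.2798, -1.445)  len=1.2117
  (v1,v7,v3) [-++] → (0.318286, 0.2798, 1.445)–(-1.53, 0.2798, 1.445)  len=1.8483
  (v5,v7,v1) [-+-] → (1.53, 0.2798, 1.445)–(0.318286, 0.2798, 1.445)  len=1.2117
  (v6,v4,v2) [+-+] → (1.53, 0.2798, -1.445)–(-0.318286, 0.2798, -1.445)  len=1.8483
  (v6,v5,v4) [+--] → (1.53, 0.2798, -0.300603)–(1.53, 0.2798, -1.445)  len=1.1444
  (v7,v5,v6) [+-+] → (1.53, 0.2798, 1.445)–(1.53, 0.2798, -0.300603)  len=1.7456

Chained into 1 loop(s):
  loop 1: 8 segments, perimeter = 11.9000
Total perimeter = 11.900

loops=1 perimeter=11.900


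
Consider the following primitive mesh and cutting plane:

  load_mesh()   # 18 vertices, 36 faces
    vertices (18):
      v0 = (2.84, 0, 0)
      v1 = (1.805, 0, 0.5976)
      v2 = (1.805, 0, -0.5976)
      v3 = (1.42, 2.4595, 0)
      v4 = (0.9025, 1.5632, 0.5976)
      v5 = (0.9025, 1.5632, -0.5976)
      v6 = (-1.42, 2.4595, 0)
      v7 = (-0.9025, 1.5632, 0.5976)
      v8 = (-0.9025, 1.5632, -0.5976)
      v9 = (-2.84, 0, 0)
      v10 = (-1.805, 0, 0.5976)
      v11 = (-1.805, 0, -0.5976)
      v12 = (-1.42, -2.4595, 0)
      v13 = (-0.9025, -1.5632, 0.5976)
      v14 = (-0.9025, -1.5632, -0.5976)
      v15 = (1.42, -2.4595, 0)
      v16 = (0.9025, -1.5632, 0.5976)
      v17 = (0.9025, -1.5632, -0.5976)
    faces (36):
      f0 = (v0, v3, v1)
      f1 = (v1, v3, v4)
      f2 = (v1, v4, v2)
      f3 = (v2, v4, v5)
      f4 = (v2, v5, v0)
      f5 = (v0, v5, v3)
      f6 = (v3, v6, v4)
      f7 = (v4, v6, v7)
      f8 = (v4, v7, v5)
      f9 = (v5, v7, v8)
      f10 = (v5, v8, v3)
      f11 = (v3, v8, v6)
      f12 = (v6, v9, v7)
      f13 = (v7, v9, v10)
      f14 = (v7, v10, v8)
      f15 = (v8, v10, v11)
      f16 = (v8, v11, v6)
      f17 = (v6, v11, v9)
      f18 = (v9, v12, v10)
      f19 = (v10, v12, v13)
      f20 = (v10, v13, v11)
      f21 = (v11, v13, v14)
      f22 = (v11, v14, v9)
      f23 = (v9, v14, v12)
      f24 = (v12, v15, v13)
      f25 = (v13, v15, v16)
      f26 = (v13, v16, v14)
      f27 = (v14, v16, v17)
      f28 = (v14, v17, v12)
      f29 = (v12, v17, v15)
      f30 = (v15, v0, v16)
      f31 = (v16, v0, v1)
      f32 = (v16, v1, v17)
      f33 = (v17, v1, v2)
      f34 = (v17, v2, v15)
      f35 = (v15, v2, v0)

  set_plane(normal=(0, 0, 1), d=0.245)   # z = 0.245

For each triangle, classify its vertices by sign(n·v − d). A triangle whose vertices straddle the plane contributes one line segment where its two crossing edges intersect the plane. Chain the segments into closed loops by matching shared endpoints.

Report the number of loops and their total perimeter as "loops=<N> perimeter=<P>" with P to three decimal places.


loops=2 perimeter=25.324

Straddling triangles (24 of 36):
  (v0,v3,v1) [--+] → (1.57784, 1.45117, 0.245)–(2.41568, 0, 0.245)  len=1.6757
  (v1,v3,v4) [+-+] → (1.57784, 1.45117, 0.245)–(1.20784, 2.09204, 0.245)  len=0.7400
  (v1,v4,v2) [++-] → (1.16875, 1.10204, 0.245)–(1.805, 0, 0.245)  len=1.2725
  (v2,v4,v5) [-+-] → (1.16875, 1.10204, 0.245)–(0.9025, 1.5632, 0.245)  len=0.5325
  (v3,v6,v4) [--+] → (-0.467837, 2.09204, 0.245)–(1.20784, 2.09204, 0.245)  len=1.6757
  (v4,v6,v7) [+-+] → (-0.467837, 2.09204, 0.245)–(-1.20784, 2.09204, 0.245)  len=0.7400
  (v4,v7,v5) [++-] → (-0.370001, 1.5632, 0.245)–(0.9025, 1.5632, 0.245)  len=1.2725
  (v5,v7,v8) [-+-] → (-0.370001, 1.5632, 0.245)–(-0.9025, 1.5632, 0.245)  len=0.5325
  (v6,v9,v7) [--+] → (-2.04568, 0.64087, 0.245)–(-1.20784, 2.09204, 0.245)  len=1.6757
  (v7,v9,v10) [+-+] → (-2.04568, 0.64087, 0.245)–(-2.41568, 0, 0.245)  len=0.7400
  (v7,v10,v8) [++-] → (-1.53875, 0.461165, 0.245)–(-0.9025, 1.5632, 0.245)  len=1.2725
  (v8,v10,v11) [-+-] → (-1.53875, 0.461165, 0.245)–(-1.805, 0, 0.245)  len=0.5325
  (v9,v12,v10) [--+] → (-1.57784, -1.45117, 0.245)–(-2.41568, 0, 0.245)  len=1.6757
  (v10,v12,v13) [+-+] → (-1.57784, -1.45117, 0.245)–(-1.20784, -2.09204, 0.245)  len=0.7400
  (v10,v13,v11) [++-] → (-1.16875, -1.10204, 0.245)–(-1.805, 0, 0.245)  len=1.2725
  (v11,v13,v14) [-+-] → (-1.16875, -1.10204, 0.245)–(-0.9025, -1.5632, 0.245)  len=0.5325
  (v12,v15,v13) [--+] → (0.467837, -2.09204, 0.245)–(-1.20784, -2.09204, 0.245)  len=1.6757
  (v13,v15,v16) [+-+] → (0.467837, -2.09204, 0.245)–(1.20784, -2.09204, 0.245)  len=0.7400
  (v13,v16,v14) [++-] → (0.370001, -1.5632, 0.245)–(-0.9025, -1.5632, 0.245)  len=1.2725
  (v14,v16,v17) [-+-] → (0.370001, -1.5632, 0.245)–(0.9025, -1.5632, 0.245)  len=0.5325
  (v15,v0,v16) [--+] → (2.04568, -0.64087, 0.245)–(1.20784, -2.09204, 0.245)  len=1.6757
  (v16,v0,v1) [+-+] → (2.04568, -0.64087, 0.245)–(2.41568, 0, 0.245)  len=0.7400
  (v16,v1,v17) [++-] → (1.53875, -0.461165, 0.245)–(0.9025, -1.5632, 0.245)  len=1.2725
  (v17,v1,v2) [-+-] → (1.53875, -0.461165, 0.245)–(1.805, 0, 0.245)  len=0.5325

Chained into 2 loop(s):
  loop 1: 12 segments, perimeter = 14.4941
  loop 2: 12 segments, perimeter = 10.8301
Total perimeter = 25.324


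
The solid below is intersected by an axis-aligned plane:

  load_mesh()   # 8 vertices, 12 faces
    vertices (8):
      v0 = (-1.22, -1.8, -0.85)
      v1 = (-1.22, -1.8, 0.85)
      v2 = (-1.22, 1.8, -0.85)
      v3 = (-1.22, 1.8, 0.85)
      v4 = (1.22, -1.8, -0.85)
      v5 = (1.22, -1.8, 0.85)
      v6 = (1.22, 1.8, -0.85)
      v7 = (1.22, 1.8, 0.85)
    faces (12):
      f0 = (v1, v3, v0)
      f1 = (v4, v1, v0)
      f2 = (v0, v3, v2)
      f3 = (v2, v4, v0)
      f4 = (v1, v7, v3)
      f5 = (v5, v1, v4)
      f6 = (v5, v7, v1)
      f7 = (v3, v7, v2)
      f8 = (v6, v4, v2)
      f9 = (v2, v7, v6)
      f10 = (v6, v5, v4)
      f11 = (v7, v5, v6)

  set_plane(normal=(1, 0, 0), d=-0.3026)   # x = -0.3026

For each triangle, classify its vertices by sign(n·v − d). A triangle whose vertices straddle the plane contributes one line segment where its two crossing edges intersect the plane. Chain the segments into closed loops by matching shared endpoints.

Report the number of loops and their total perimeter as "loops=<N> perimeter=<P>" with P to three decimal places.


Straddling triangles (8 of 12):
  (v4,v1,v0) [+--] → (-0.3026, -1.8, 0.210828)–(-0.3026, -1.8, -0.85)  len=1.0608
  (v2,v4,v0) [-+-] → (-0.3026, 0.446459, -0.85)–(-0.3026, -1.8, -0.85)  len=2.2465
  (v1,v7,v3) [-+-] → (-0.3026, -0.446459, 0.85)–(-0.3026, 1.8, 0.85)  len=2.2465
  (v5,v1,v4) [+-+] → (-0.3026, -1.8, 0.85)–(-0.3026, -1.8, 0.210828)  len=0.6392
  (v5,v7,v1) [++-] → (-0.3026, -0.446459, 0.85)–(-0.3026, -1.8, 0.85)  len=1.3535
  (v3,v7,v2) [-+-] → (-0.3026, 1.8, 0.85)–(-0.3026, 1.8, -0.210828)  len=1.0608
  (v6,v4,v2) [++-] → (-0.3026, 0.446459, -0.85)–(-0.3026, 1.8, -0.85)  len=1.3535
  (v2,v7,v6) [-++] → (-0.3026, 1.8, -0.210828)–(-0.3026, 1.8, -0.85)  len=0.6392

Chained into 1 loop(s):
  loop 1: 8 segments, perimeter = 10.6000
Total perimeter = 10.600

loops=1 perimeter=10.600


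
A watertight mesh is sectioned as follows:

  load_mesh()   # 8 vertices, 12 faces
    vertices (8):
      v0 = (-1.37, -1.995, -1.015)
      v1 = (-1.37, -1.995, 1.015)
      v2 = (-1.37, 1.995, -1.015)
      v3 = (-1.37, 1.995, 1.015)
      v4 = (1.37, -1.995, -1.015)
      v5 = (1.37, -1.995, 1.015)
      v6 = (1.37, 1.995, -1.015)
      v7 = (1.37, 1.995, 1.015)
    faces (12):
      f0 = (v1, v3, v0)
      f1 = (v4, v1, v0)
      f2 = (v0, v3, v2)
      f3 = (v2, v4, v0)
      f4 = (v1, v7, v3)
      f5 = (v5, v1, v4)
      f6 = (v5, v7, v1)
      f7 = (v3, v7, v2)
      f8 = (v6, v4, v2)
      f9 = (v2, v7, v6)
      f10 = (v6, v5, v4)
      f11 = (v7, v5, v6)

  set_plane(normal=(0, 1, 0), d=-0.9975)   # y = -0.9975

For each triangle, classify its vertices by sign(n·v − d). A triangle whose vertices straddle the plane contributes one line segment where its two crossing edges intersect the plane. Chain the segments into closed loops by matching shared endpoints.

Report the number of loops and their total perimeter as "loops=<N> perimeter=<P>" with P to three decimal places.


Straddling triangles (8 of 12):
  (v1,v3,v0) [-+-] → (-1.37, -0.9975, 1.015)–(-1.37, -0.9975, -0.5075)  len=1.5225
  (v0,v3,v2) [-++] → (-1.37, -0.9975, -0.5075)–(-1.37, -0.9975, -1.015)  len=0.5075
  (v2,v4,v0) [+--] → (0.685, -0.9975, -1.015)–(-1.37, -0.9975, -1.015)  len=2.0550
  (v1,v7,v3) [-++] → (-0.685, -0.9975, 1.015)–(-1.37, -0.9975, 1.015)  len=0.6850
  (v5,v7,v1) [-+-] → (1.37, -0.9975, 1.015)–(-0.685, -0.9975, 1.015)  len=2.0550
  (v6,v4,v2) [+-+] → (1.37, -0.9975, -1.015)–(0.685, -0.9975, -1.015)  len=0.6850
  (v6,v5,v4) [+--] → (1.37, -0.9975, 0.5075)–(1.37, -0.9975, -1.015)  len=1.5225
  (v7,v5,v6) [+-+] → (1.37, -0.9975, 1.015)–(1.37, -0.9975, 0.5075)  len=0.5075

Chained into 1 loop(s):
  loop 1: 8 segments, perimeter = 9.5400
Total perimeter = 9.540

loops=1 perimeter=9.540


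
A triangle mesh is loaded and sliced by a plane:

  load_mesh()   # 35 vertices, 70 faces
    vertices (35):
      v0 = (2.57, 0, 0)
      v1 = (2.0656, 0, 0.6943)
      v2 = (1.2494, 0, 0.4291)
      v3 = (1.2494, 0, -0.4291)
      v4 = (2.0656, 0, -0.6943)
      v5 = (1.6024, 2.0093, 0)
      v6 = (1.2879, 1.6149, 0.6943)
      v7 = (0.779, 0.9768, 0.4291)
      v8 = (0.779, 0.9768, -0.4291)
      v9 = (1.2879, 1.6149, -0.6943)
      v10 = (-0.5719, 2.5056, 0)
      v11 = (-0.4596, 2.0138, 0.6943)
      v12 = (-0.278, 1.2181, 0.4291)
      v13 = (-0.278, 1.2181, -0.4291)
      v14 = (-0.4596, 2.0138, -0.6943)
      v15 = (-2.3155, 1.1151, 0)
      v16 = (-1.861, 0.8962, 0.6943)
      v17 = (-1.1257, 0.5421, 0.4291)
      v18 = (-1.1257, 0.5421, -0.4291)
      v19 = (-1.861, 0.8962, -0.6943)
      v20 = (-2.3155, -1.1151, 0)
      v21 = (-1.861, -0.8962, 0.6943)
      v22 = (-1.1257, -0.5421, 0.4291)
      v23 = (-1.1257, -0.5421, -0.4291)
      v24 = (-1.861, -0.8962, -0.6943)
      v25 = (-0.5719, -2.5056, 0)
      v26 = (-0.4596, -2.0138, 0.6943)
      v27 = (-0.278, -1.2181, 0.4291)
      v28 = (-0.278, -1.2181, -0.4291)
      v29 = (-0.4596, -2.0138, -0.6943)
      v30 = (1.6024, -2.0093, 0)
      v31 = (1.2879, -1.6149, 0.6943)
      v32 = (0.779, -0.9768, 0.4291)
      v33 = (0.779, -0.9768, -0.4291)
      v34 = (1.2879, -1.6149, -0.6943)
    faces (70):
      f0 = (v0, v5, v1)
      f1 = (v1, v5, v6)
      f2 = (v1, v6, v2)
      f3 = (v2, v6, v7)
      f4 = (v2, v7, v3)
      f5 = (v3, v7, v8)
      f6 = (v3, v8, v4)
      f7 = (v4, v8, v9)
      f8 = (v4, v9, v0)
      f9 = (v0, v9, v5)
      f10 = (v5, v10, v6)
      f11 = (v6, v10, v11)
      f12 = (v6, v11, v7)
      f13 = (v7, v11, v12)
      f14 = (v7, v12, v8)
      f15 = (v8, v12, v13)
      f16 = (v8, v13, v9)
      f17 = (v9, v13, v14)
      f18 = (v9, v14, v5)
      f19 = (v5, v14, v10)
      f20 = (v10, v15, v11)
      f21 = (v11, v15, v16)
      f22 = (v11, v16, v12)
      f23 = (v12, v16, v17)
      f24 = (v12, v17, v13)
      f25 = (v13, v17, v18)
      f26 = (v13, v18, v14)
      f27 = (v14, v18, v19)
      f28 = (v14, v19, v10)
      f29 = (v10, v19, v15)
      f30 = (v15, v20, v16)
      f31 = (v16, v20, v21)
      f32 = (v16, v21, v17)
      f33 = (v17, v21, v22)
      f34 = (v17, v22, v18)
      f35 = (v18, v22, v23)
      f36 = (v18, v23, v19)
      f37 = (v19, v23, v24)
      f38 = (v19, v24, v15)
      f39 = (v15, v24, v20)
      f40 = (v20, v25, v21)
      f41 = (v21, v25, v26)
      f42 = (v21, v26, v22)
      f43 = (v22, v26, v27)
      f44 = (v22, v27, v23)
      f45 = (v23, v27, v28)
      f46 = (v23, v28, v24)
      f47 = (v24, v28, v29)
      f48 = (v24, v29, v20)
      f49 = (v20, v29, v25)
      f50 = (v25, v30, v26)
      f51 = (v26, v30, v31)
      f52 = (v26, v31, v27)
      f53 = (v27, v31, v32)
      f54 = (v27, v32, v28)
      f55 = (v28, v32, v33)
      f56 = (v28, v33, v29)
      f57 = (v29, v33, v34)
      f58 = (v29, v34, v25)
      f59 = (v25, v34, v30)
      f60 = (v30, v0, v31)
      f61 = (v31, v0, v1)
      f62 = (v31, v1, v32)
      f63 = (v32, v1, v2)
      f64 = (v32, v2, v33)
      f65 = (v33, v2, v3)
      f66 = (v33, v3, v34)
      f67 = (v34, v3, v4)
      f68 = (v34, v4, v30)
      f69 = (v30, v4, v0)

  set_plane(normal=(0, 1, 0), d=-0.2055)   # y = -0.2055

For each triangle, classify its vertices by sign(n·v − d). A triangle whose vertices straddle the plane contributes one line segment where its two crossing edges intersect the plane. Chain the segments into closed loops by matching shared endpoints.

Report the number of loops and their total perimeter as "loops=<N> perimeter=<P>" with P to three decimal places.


Straddling triangles (20 of 70):
  (v15,v20,v16) [+-+] → (-2.3155, -0.2055, 0)–(-2.10995, -0.2055, 0.313994)  len=0.3753
  (v16,v20,v21) [+--] → (-2.10995, -0.2055, 0.313994)–(-1.861, -0.2055, 0.6943)  len=0.4545
  (v16,v21,v17) [+-+] → (-1.861, -0.2055, 0.6943)–(-1.50789, -0.2055, 0.566946)  len=0.3754
  (v17,v21,v22) [+--] → (-1.50789, -0.2055, 0.566946)–(-1.1257, -0.2055, 0.4291)  len=0.4063
  (v17,v22,v18) [+-+] → (-1.1257, -0.2055, 0.4291)–(-1.1257, -0.2055, 0.162664)  len=0.2664
  (v18,v22,v23) [+--] → (-1.1257, -0.2055, 0.162664)–(-1.1257, -0.2055, -0.4291)  len=0.5918
  (v18,v23,v19) [+-+] → (-1.1257, -0.2055, -0.4291)–(-1.29778, -0.2055, -0.491164)  len=0.1829
  (v19,v23,v24) [+--] → (-1.29778, -0.2055, -0.491164)–(-1.861, -0.2055, -0.6943)  len=0.5987
  (v19,v24,v15) [+-+] → (-1.861, -0.2055, -0.6943)–(-2.01708, -0.2055, -0.455871)  len=0.2850
  (v15,v24,v20) [+--] → (-2.01708, -0.2055, -0.455871)–(-2.3155, -0.2055, 0)  len=0.5449
  (v30,v0,v31) [-+-] → (2.47104, -0.2055, 0)–(2.40685, -0.2055, 0.0883514)  len=0.1092
  (v31,v0,v1) [-++] → (2.40685, -0.2055, 0.0883514)–(1.96664, -0.2055, 0.6943)  len=0.7490
  (v31,v1,v32) [-+-] → (1.96664, -0.2055, 0.6943)–(1.79492, -0.2055, 0.638507)  len=0.1805
  (v32,v1,v2) [-++] → (1.79492, -0.2055, 0.638507)–(1.15044, -0.2055, 0.4291)  len=0.6777
  (v32,v2,v33) [-+-] → (1.15044, -0.2055, 0.4291)–(1.15044, -0.2055, 0.248551)  len=0.1805
  (v33,v2,v3) [-++] → (1.15044, -0.2055, 0.248551)–(1.15044, -0.2055, -0.4291)  len=0.6777
  (v33,v3,v34) [-+-] → (1.15044, -0.2055, -0.4291)–(1.2543, -0.2055, -0.462847)  len=0.1092
  (v34,v3,v4) [-++] → (1.2543, -0.2055, -0.462847)–(1.96664, -0.2055, -0.6943)  len=0.7490
  (v34,v4,v30) [-+-] → (1.96664, -0.2055, -0.6943)–(2.01823, -0.2055, -0.623291)  len=0.0878
  (v30,v4,v0) [-++] → (2.01823, -0.2055, -0.623291)–(2.47104, -0.2055, 0)  len=0.7704

Chained into 2 loop(s):
  loop 1: 10 segments, perimeter = 4.0812
  loop 2: 10 segments, perimeter = 4.2910
Total perimeter = 8.372

loops=2 perimeter=8.372


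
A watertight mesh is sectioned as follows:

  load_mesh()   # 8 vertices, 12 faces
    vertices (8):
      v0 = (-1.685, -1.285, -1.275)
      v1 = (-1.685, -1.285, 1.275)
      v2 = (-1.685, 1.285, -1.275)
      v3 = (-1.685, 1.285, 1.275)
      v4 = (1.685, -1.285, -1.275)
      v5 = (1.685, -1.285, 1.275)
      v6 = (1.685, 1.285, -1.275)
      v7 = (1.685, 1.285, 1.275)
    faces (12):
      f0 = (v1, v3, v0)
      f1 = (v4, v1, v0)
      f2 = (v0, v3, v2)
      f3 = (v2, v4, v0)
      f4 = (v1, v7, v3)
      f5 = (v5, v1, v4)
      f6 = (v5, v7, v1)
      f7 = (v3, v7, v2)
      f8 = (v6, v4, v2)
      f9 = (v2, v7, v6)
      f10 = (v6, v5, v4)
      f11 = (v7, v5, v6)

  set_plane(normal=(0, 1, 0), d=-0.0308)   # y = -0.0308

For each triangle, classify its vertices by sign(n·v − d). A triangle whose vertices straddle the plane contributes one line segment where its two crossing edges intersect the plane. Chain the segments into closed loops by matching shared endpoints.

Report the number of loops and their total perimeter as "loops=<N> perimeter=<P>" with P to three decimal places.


Straddling triangles (8 of 12):
  (v1,v3,v0) [-+-] → (-1.685, -0.0308, 1.275)–(-1.685, -0.0308, -0.0305603)  len=1.3056
  (v0,v3,v2) [-++] → (-1.685, -0.0308, -0.0305603)–(-1.685, -0.0308, -1.275)  len=1.2444
  (v2,v4,v0) [+--] → (0.0403875, -0.0308, -1.275)–(-1.685, -0.0308, -1.275)  len=1.7254
  (v1,v7,v3) [-++] → (-0.0403875, -0.0308, 1.275)–(-1.685, -0.0308, 1.275)  len=1.6446
  (v5,v7,v1) [-+-] → (1.685, -0.0308, 1.275)–(-0.0403875, -0.0308, 1.275)  len=1.7254
  (v6,v4,v2) [+-+] → (1.685, -0.0308, -1.275)–(0.0403875, -0.0308, -1.275)  len=1.6446
  (v6,v5,v4) [+--] → (1.685, -0.0308, 0.0305603)–(1.685, -0.0308, -1.275)  len=1.3056
  (v7,v5,v6) [+-+] → (1.685, -0.0308, 1.275)–(1.685, -0.0308, 0.0305603)  len=1.2444

Chained into 1 loop(s):
  loop 1: 8 segments, perimeter = 11.8400
Total perimeter = 11.840

loops=1 perimeter=11.840


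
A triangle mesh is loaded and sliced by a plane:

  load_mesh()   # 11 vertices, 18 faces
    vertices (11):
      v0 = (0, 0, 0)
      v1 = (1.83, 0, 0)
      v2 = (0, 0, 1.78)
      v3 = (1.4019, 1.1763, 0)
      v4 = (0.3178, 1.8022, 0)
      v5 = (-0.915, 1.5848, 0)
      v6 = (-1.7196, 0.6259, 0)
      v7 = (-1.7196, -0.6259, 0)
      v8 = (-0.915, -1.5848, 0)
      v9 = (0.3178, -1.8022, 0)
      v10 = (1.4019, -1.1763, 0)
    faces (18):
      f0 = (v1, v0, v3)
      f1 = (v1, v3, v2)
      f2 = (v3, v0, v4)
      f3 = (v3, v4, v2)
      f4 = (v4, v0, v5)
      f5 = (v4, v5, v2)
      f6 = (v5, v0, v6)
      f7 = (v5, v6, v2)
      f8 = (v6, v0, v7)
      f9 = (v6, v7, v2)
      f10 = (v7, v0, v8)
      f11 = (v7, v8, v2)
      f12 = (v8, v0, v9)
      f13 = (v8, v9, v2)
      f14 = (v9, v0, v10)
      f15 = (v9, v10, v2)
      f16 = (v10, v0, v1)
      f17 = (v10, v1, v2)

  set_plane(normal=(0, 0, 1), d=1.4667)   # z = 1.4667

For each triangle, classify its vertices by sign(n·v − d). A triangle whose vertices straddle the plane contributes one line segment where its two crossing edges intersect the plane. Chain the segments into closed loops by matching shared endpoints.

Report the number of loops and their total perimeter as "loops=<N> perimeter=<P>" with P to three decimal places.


Straddling triangles (9 of 18):
  (v1,v3,v2) [--+] → (0.24675, 0.207042, 1.4667)–(0.322101, 0, 1.4667)  len=0.2203
  (v3,v4,v2) [--+] → (0.0559364, 0.317207, 1.4667)–(0.24675, 0.207042, 1.4667)  len=0.2203
  (v4,v5,v2) [--+] → (-0.16105, 0.278943, 1.4667)–(0.0559364, 0.317207, 1.4667)  len=0.2203
  (v5,v6,v2) [--+] → (-0.302669, 0.110165, 1.4667)–(-0.16105, 0.278943, 1.4667)  len=0.2203
  (v6,v7,v2) [--+] → (-0.302669, -0.110165, 1.4667)–(-0.302669, 0.110165, 1.4667)  len=0.2203
  (v7,v8,v2) [--+] → (-0.16105, -0.278943, 1.4667)–(-0.302669, -0.110165, 1.4667)  len=0.2203
  (v8,v9,v2) [--+] → (0.0559364, -0.317207, 1.4667)–(-0.16105, -0.278943, 1.4667)  len=0.2203
  (v9,v10,v2) [--+] → (0.24675, -0.207042, 1.4667)–(0.0559364, -0.317207, 1.4667)  len=0.2203
  (v10,v1,v2) [--+] → (0.322101, 0, 1.4667)–(0.24675, -0.207042, 1.4667)  len=0.2203

Chained into 1 loop(s):
  loop 1: 9 segments, perimeter = 1.9830
Total perimeter = 1.983

loops=1 perimeter=1.983


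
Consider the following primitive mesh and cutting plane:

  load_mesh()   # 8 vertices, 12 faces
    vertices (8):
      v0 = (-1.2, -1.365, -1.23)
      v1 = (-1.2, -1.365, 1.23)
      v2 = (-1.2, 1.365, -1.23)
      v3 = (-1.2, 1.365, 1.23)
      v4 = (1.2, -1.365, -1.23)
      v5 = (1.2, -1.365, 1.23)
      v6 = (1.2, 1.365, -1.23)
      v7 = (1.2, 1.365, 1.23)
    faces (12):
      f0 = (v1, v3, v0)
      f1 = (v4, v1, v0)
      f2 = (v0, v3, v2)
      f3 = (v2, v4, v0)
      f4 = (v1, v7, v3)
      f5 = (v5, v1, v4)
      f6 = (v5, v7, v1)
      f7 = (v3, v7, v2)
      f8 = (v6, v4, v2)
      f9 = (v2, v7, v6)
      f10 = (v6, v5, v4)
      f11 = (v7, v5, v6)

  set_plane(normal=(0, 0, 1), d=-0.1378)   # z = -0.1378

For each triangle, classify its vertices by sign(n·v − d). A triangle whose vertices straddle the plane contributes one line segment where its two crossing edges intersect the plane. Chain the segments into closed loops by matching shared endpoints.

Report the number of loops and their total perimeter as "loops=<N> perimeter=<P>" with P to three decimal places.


loops=1 perimeter=10.260

Straddling triangles (8 of 12):
  (v1,v3,v0) [++-] → (-1.2, -0.152924, -0.1378)–(-1.2, -1.365, -0.1378)  len=1.2121
  (v4,v1,v0) [-+-] → (0.134439, -1.365, -0.1378)–(-1.2, -1.365, -0.1378)  len=1.3344
  (v0,v3,v2) [-+-] → (-1.2, -0.152924, -0.1378)–(-1.2, 1.365, -0.1378)  len=1.5179
  (v5,v1,v4) [++-] → (0.134439, -1.365, -0.1378)–(1.2, -1.365, -0.1378)  len=1.0656
  (v3,v7,v2) [++-] → (-0.134439, 1.365, -0.1378)–(-1.2, 1.365, -0.1378)  len=1.0656
  (v2,v7,v6) [-+-] → (-0.134439, 1.365, -0.1378)–(1.2, 1.365, -0.1378)  len=1.3344
  (v6,v5,v4) [-+-] → (1.2, 0.152924, -0.1378)–(1.2, -1.365, -0.1378)  len=1.5179
  (v7,v5,v6) [++-] → (1.2, 0.152924, -0.1378)–(1.2, 1.365, -0.1378)  len=1.2121

Chained into 1 loop(s):
  loop 1: 8 segments, perimeter = 10.2600
Total perimeter = 10.260


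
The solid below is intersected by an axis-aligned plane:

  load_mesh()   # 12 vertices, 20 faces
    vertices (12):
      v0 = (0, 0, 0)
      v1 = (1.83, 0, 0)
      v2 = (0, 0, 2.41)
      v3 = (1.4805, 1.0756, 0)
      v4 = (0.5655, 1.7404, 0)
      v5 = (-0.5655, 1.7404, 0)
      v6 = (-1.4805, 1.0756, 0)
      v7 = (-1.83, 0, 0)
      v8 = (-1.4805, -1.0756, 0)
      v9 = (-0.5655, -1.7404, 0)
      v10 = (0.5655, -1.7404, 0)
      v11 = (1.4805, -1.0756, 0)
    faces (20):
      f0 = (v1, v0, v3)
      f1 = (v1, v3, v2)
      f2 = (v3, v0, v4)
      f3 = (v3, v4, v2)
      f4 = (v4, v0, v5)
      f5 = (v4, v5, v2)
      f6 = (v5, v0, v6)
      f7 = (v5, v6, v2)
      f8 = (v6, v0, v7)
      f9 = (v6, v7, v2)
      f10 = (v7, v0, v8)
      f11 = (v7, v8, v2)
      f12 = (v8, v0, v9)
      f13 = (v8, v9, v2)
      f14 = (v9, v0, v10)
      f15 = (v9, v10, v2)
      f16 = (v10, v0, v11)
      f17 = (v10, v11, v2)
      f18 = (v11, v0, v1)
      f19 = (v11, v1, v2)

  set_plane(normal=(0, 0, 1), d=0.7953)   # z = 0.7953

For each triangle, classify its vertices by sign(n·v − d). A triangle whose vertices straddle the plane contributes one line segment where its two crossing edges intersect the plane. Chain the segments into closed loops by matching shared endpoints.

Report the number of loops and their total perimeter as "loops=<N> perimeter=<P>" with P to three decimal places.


loops=1 perimeter=7.578

Straddling triangles (10 of 20):
  (v1,v3,v2) [--+] → (0.991935, 0.720652, 0.7953)–(1.2261, 0, 0.7953)  len=0.7577
  (v3,v4,v2) [--+] → (0.378885, 1.16607, 0.7953)–(0.991935, 0.720652, 0.7953)  len=0.7578
  (v4,v5,v2) [--+] → (-0.378885, 1.16607, 0.7953)–(0.378885, 1.16607, 0.7953)  len=0.7578
  (v5,v6,v2) [--+] → (-0.991935, 0.720652, 0.7953)–(-0.378885, 1.16607, 0.7953)  len=0.7578
  (v6,v7,v2) [--+] → (-1.2261, 0, 0.7953)–(-0.991935, 0.720652, 0.7953)  len=0.7577
  (v7,v8,v2) [--+] → (-0.991935, -0.720652, 0.7953)–(-1.2261, 0, 0.7953)  len=0.7577
  (v8,v9,v2) [--+] → (-0.378885, -1.16607, 0.7953)–(-0.991935, -0.720652, 0.7953)  len=0.7578
  (v9,v10,v2) [--+] → (0.378885, -1.16607, 0.7953)–(-0.378885, -1.16607, 0.7953)  len=0.7578
  (v10,v11,v2) [--+] → (0.991935, -0.720652, 0.7953)–(0.378885, -1.16607, 0.7953)  len=0.7578
  (v11,v1,v2) [--+] → (1.2261, 0, 0.7953)–(0.991935, -0.720652, 0.7953)  len=0.7577

Chained into 1 loop(s):
  loop 1: 10 segments, perimeter = 7.5776
Total perimeter = 7.578


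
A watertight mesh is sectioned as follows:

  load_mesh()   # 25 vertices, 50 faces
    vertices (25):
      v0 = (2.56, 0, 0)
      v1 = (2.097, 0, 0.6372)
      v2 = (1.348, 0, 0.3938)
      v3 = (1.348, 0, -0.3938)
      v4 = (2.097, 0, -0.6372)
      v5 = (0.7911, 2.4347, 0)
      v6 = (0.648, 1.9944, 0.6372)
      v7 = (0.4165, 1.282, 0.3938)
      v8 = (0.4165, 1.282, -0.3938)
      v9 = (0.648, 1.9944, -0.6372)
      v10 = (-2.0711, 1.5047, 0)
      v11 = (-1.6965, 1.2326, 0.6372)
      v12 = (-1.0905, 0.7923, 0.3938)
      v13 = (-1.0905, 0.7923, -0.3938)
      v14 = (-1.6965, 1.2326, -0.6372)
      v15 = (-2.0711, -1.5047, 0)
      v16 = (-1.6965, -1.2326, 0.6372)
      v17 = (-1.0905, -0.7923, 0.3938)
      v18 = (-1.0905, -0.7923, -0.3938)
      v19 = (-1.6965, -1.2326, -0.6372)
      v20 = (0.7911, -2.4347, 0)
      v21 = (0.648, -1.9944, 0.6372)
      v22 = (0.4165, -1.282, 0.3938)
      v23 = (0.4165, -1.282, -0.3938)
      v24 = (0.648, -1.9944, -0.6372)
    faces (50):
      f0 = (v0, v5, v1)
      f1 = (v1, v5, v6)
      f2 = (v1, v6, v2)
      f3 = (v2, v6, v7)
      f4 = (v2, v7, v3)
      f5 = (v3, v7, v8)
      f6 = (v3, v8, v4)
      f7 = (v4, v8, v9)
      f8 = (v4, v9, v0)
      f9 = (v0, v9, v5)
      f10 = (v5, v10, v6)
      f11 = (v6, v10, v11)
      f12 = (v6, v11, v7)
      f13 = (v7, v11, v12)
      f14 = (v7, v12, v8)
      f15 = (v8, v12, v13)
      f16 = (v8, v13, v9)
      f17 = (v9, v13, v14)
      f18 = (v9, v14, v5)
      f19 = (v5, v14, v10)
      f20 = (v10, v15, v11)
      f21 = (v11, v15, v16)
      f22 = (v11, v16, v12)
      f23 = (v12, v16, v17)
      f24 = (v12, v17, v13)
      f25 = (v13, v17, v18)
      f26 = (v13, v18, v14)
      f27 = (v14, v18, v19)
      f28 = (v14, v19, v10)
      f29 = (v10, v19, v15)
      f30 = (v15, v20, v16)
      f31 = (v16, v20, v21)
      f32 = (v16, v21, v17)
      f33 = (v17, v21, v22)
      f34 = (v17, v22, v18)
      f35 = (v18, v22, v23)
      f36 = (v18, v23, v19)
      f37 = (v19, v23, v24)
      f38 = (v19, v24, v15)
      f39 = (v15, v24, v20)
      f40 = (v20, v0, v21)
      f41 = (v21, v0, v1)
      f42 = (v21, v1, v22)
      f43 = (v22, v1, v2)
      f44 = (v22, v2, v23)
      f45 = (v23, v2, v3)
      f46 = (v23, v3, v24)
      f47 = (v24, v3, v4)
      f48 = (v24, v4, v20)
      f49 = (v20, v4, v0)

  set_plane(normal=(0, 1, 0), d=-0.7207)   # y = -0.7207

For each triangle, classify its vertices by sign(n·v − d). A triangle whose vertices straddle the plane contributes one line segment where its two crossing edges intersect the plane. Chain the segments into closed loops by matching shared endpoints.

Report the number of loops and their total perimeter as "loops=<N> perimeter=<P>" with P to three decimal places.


loops=2 perimeter=7.510

Straddling triangles (20 of 50):
  (v10,v15,v11) [+-+] → (-2.0711, -0.7207, 0)–(-1.96381, -0.7207, 0.182503)  len=0.2117
  (v11,v15,v16) [+--] → (-1.96381, -0.7207, 0.182503)–(-1.6965, -0.7207, 0.6372)  len=0.5275
  (v11,v16,v12) [+-+] → (-1.6965, -0.7207, 0.6372)–(-1.5433, -0.7207, 0.575668)  len=0.1651
  (v12,v16,v17) [+--] → (-1.5433, -0.7207, 0.575668)–(-1.0905, -0.7207, 0.3938)  len=0.4880
  (v12,v17,v13) [+-+] → (-1.0905, -0.7207, 0.3938)–(-1.0905, -0.7207, 0.358212)  len=0.0356
  (v13,v17,v18) [+--] → (-1.0905, -0.7207, 0.358212)–(-1.0905, -0.7207, -0.3938)  len=0.7520
  (v13,v18,v14) [+-+] → (-1.0905, -0.7207, -0.3938)–(-1.11193, -0.7207, -0.402407)  len=0.0231
  (v14,v18,v19) [+--] → (-1.11193, -0.7207, -0.402407)–(-1.6965, -0.7207, -0.6372)  len=0.6300
  (v14,v19,v10) [+-+] → (-1.6965, -0.7207, -0.6372)–(-1.76655, -0.7207, -0.518038)  len=0.1382
  (v10,v19,v15) [+--] → (-1.76655, -0.7207, -0.518038)–(-2.0711, -0.7207, 0)  len=0.6009
  (v20,v0,v21) [-+-] → (2.03638, -0.7207, 0)–(1.86908, -0.7207, 0.23026)  len=0.2846
  (v21,v0,v1) [-++] → (1.86908, -0.7207, 0.23026)–(1.57339, -0.7207, 0.6372)  len=0.5030
  (v21,v1,v22) [-+-] → (1.57339, -0.7207, 0.6372)–(1.15228, -0.7207, 0.500368)  len=0.4428
  (v22,v1,v2) [-++] → (1.15228, -0.7207, 0.500368)–(0.82434, -0.7207, 0.3938)  len=0.3448
  (v22,v2,v23) [-+-] → (0.82434, -0.7207, 0.3938)–(0.82434, -0.7207, -0.0489639)  len=0.4428
  (v23,v2,v3) [-++] → (0.82434, -0.7207, -0.0489639)–(0.82434, -0.7207, -0.3938)  len=0.3448
  (v23,v3,v24) [-+-] → (0.82434, -0.7207, -0.3938)–(1.09505, -0.7207, -0.481755)  len=0.2846
  (v24,v3,v4) [-++] → (1.09505, -0.7207, -0.481755)–(1.57339, -0.7207, -0.6372)  len=0.5030
  (v24,v4,v20) [-+-] → (1.57339, -0.7207, -0.6372)–(1.71044, -0.7207, -0.448581)  len=0.2332
  (v20,v4,v0) [-++] → (1.71044, -0.7207, -0.448581)–(2.03638, -0.7207, 0)  len=0.5545

Chained into 2 loop(s):
  loop 1: 10 segments, perimeter = 3.5720
  loop 2: 10 segments, perimeter = 3.9381
Total perimeter = 7.510


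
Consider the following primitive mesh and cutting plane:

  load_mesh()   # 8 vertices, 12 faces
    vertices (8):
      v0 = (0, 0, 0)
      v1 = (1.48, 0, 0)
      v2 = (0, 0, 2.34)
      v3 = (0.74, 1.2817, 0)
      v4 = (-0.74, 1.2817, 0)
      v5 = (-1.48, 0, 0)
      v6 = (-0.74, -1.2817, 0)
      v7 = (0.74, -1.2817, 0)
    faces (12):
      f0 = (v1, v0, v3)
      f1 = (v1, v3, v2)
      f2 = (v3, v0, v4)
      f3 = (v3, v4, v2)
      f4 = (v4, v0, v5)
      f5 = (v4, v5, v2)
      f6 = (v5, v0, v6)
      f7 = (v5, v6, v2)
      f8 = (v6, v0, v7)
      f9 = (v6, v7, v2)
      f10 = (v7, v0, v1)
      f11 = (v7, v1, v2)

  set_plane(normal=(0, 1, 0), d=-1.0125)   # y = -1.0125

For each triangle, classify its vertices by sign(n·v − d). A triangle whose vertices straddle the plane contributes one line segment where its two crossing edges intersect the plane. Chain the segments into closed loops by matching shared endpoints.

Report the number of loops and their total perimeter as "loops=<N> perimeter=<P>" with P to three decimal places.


loops=1 perimeter=4.123

Straddling triangles (6 of 12):
  (v5,v0,v6) [++-] → (-0.584575, -1.0125, 0)–(-0.895425, -1.0125, 0)  len=0.3108
  (v5,v6,v2) [+-+] → (-0.895425, -1.0125, 0)–(-0.584575, -1.0125, 0.491479)  len=0.5815
  (v6,v0,v7) [-+-] → (-0.584575, -1.0125, 0)–(0.584575, -1.0125, 0)  len=1.1692
  (v6,v7,v2) [--+] → (0.584575, -1.0125, 0.491479)–(-0.584575, -1.0125, 0.491479)  len=1.1692
  (v7,v0,v1) [-++] → (0.584575, -1.0125, 0)–(0.895425, -1.0125, 0)  len=0.3108
  (v7,v1,v2) [-++] → (0.895425, -1.0125, 0)–(0.584575, -1.0125, 0.491479)  len=0.5815

Chained into 1 loop(s):
  loop 1: 6 segments, perimeter = 4.1231
Total perimeter = 4.123


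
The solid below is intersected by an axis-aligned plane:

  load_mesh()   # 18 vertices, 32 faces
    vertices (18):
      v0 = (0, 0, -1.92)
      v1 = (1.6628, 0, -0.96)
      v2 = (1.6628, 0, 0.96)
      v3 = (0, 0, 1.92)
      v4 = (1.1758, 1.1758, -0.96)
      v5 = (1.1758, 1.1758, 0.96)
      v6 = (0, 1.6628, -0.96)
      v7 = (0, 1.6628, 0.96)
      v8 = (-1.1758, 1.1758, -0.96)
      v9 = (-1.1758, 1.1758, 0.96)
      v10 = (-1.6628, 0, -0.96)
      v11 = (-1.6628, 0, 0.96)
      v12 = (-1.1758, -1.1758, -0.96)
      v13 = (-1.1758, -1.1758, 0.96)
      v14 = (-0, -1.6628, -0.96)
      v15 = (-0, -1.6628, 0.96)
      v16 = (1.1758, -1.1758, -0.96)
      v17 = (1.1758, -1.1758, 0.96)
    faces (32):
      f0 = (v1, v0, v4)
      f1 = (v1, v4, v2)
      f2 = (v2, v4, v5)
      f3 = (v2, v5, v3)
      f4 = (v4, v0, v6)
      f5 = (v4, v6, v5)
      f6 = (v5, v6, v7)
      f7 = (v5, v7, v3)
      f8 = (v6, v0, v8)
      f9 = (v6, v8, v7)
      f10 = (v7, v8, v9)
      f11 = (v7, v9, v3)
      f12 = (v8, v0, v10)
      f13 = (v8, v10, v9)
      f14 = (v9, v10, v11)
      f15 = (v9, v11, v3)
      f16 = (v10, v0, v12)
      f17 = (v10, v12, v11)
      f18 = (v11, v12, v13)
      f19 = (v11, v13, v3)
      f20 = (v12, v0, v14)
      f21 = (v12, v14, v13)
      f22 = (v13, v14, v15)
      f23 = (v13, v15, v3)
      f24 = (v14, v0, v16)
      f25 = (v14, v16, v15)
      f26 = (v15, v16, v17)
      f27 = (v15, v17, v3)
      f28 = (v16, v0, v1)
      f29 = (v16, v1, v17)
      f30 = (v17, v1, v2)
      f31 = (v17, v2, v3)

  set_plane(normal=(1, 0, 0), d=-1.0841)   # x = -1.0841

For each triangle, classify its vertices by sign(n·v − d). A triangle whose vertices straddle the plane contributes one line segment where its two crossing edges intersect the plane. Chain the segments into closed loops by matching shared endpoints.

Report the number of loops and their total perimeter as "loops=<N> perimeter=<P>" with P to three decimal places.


loops=1 perimeter=8.898

Straddling triangles (12 of 32):
  (v6,v0,v8) [++-] → (-1.0841, 1.0841, -1.03487)–(-1.0841, 1.21378, -0.96)  len=0.1497
  (v6,v8,v7) [+-+] → (-1.0841, 1.21378, -0.96)–(-1.0841, 1.21378, -0.81026)  len=0.1497
  (v7,v8,v9) [+--] → (-1.0841, 1.21378, -0.81026)–(-1.0841, 1.21378, 0.96)  len=1.7703
  (v7,v9,v3) [+-+] → (-1.0841, 1.21378, 0.96)–(-1.0841, 1.0841, 1.03487)  len=0.1497
  (v8,v0,v10) [-+-] → (-1.0841, 1.0841, -1.03487)–(-1.0841, 0, -1.29411)  len=1.1147
  (v9,v11,v3) [--+] → (-1.0841, 0, 1.29411)–(-1.0841, 1.0841, 1.03487)  len=1.1147
  (v10,v0,v12) [-+-] → (-1.0841, 0, -1.29411)–(-1.0841, -1.0841, -1.03487)  len=1.1147
  (v11,v13,v3) [--+] → (-1.0841, -1.0841, 1.03487)–(-1.0841, 0, 1.29411)  len=1.1147
  (v12,v0,v14) [-++] → (-1.0841, -1.0841, -1.03487)–(-1.0841, -1.21378, -0.96)  len=0.1497
  (v12,v14,v13) [-+-] → (-1.0841, -1.21378, -0.96)–(-1.0841, -1.21378, 0.81026)  len=1.7703
  (v13,v14,v15) [-++] → (-1.0841, -1.21378, 0.81026)–(-1.0841, -1.21378, 0.96)  len=0.1497
  (v13,v15,v3) [-++] → (-1.0841, -1.21378, 0.96)–(-1.0841, -1.0841, 1.03487)  len=0.1497

Chained into 1 loop(s):
  loop 1: 12 segments, perimeter = 8.8976
Total perimeter = 8.898


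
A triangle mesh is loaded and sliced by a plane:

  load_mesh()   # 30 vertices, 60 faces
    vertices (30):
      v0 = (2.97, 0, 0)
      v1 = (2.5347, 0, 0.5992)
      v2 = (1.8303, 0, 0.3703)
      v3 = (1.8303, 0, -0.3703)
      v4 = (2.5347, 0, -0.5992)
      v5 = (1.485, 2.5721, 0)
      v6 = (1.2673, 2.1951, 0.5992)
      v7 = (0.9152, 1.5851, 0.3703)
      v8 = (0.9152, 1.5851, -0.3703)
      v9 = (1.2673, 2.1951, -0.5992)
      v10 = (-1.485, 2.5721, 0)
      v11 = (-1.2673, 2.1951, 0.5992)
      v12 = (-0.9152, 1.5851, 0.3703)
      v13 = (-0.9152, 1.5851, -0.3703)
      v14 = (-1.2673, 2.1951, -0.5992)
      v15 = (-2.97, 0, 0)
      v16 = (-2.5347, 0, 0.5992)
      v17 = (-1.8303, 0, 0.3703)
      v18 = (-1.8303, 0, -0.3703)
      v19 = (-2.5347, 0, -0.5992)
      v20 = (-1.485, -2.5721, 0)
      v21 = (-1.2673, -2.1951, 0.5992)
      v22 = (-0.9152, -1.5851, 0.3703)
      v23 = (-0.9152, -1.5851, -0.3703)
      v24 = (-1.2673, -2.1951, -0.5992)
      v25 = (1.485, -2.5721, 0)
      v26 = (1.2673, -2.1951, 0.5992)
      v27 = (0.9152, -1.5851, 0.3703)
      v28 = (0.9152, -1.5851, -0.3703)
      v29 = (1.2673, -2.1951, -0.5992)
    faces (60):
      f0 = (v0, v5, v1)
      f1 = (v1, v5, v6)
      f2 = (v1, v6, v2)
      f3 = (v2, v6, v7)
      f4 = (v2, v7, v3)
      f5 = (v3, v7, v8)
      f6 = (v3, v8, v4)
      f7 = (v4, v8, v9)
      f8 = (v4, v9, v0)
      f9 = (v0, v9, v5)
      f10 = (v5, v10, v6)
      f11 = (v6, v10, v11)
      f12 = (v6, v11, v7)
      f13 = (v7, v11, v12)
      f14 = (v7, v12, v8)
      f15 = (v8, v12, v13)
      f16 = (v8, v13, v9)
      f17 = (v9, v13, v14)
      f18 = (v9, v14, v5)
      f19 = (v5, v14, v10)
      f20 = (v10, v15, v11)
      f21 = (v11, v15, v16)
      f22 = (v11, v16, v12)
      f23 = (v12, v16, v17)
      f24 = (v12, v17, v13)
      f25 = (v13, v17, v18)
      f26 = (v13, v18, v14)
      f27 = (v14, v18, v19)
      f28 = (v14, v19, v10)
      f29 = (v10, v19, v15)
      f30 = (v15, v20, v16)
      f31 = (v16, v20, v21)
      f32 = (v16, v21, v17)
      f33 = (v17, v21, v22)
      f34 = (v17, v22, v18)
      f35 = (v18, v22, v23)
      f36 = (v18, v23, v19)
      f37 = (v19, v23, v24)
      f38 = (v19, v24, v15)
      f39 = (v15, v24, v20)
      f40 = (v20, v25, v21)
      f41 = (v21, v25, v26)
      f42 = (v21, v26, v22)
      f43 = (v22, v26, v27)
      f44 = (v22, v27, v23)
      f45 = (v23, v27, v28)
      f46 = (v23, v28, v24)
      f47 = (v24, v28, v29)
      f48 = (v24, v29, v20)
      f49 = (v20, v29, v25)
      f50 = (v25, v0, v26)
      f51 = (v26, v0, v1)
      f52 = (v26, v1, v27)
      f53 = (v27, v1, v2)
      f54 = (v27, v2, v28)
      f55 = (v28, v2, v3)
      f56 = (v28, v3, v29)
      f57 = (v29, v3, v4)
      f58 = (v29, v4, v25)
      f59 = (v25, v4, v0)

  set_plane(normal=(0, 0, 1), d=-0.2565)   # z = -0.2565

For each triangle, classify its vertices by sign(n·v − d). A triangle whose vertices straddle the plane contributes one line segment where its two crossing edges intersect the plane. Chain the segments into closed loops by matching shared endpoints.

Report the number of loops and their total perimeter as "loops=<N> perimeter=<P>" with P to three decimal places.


loops=2 perimeter=27.684

Straddling triangles (24 of 60):
  (v2,v7,v3) [++-] → (1.68969, 0.243565, -0.2565)–(1.8303, 0, -0.2565)  len=0.2812
  (v3,v7,v8) [-+-] → (1.68969, 0.243565, -0.2565)–(0.9152, 1.5851, -0.2565)  len=1.5490
  (v4,v9,v0) [--+] → (2.24112, 0.939658, -0.2565)–(2.78366, 0, -0.2565)  len=1.0850
  (v0,v9,v5) [+-+] → (2.24112, 0.939658, -0.2565)–(1.39181, 2.41072, -0.2565)  len=1.6986
  (v7,v12,v8) [++-] → (0.633942, 1.5851, -0.2565)–(0.9152, 1.5851, -0.2565)  len=0.2813
  (v8,v12,v13) [-+-] → (0.633942, 1.5851, -0.2565)–(-0.9152, 1.5851, -0.2565)  len=1.5491
  (v9,v14,v5) [--+] → (0.306821, 2.41072, -0.2565)–(1.39181, 2.41072, -0.2565)  len=1.0850
  (v5,v14,v10) [+-+] → (0.306821, 2.41072, -0.2565)–(-1.39181, 2.41072, -0.2565)  len=1.6986
  (v12,v17,v13) [++-] → (-1.05581, 1.34153, -0.2565)–(-0.9152, 1.5851, -0.2565)  len=0.2812
  (v13,v17,v18) [-+-] → (-1.05581, 1.34153, -0.2565)–(-1.8303, 0, -0.2565)  len=1.5490
  (v14,v19,v10) [--+] → (-1.93435, 1.47106, -0.2565)–(-1.39181, 2.41072, -0.2565)  len=1.0850
  (v10,v19,v15) [+-+] → (-1.93435, 1.47106, -0.2565)–(-2.78366, 0, -0.2565)  len=1.6986
  (v17,v22,v18) [++-] → (-1.68969, -0.243565, -0.2565)–(-1.8303, 0, -0.2565)  len=0.2812
  (v18,v22,v23) [-+-] → (-1.68969, -0.243565, -0.2565)–(-0.9152, -1.5851, -0.2565)  len=1.5490
  (v19,v24,v15) [--+] → (-2.24112, -0.939658, -0.2565)–(-2.78366, 0, -0.2565)  len=1.0850
  (v15,v24,v20) [+-+] → (-2.24112, -0.939658, -0.2565)–(-1.39181, -2.41072, -0.2565)  len=1.6986
  (v22,v27,v23) [++-] → (-0.633942, -1.5851, -0.2565)–(-0.9152, -1.5851, -0.2565)  len=0.2813
  (v23,v27,v28) [-+-] → (-0.633942, -1.5851, -0.2565)–(0.9152, -1.5851, -0.2565)  len=1.5491
  (v24,v29,v20) [--+] → (-0.306821, -2.41072, -0.2565)–(-1.39181, -2.41072, -0.2565)  len=1.0850
  (v20,v29,v25) [+-+] → (-0.306821, -2.41072, -0.2565)–(1.39181, -2.41072, -0.2565)  len=1.6986
  (v27,v2,v28) [++-] → (1.05581, -1.34153, -0.2565)–(0.9152, -1.5851, -0.2565)  len=0.2812
  (v28,v2,v3) [-+-] → (1.05581, -1.34153, -0.2565)–(1.8303, 0, -0.2565)  len=1.5490
  (v29,v4,v25) [--+] → (1.93435, -1.47106, -0.2565)–(1.39181, -2.41072, -0.2565)  len=1.0850
  (v25,v4,v0) [+-+] → (1.93435, -1.47106, -0.2565)–(2.78366, 0, -0.2565)  len=1.6986

Chained into 2 loop(s):
  loop 1: 12 segments, perimeter = 10.9819
  loop 2: 12 segments, perimeter = 16.7019
Total perimeter = 27.684


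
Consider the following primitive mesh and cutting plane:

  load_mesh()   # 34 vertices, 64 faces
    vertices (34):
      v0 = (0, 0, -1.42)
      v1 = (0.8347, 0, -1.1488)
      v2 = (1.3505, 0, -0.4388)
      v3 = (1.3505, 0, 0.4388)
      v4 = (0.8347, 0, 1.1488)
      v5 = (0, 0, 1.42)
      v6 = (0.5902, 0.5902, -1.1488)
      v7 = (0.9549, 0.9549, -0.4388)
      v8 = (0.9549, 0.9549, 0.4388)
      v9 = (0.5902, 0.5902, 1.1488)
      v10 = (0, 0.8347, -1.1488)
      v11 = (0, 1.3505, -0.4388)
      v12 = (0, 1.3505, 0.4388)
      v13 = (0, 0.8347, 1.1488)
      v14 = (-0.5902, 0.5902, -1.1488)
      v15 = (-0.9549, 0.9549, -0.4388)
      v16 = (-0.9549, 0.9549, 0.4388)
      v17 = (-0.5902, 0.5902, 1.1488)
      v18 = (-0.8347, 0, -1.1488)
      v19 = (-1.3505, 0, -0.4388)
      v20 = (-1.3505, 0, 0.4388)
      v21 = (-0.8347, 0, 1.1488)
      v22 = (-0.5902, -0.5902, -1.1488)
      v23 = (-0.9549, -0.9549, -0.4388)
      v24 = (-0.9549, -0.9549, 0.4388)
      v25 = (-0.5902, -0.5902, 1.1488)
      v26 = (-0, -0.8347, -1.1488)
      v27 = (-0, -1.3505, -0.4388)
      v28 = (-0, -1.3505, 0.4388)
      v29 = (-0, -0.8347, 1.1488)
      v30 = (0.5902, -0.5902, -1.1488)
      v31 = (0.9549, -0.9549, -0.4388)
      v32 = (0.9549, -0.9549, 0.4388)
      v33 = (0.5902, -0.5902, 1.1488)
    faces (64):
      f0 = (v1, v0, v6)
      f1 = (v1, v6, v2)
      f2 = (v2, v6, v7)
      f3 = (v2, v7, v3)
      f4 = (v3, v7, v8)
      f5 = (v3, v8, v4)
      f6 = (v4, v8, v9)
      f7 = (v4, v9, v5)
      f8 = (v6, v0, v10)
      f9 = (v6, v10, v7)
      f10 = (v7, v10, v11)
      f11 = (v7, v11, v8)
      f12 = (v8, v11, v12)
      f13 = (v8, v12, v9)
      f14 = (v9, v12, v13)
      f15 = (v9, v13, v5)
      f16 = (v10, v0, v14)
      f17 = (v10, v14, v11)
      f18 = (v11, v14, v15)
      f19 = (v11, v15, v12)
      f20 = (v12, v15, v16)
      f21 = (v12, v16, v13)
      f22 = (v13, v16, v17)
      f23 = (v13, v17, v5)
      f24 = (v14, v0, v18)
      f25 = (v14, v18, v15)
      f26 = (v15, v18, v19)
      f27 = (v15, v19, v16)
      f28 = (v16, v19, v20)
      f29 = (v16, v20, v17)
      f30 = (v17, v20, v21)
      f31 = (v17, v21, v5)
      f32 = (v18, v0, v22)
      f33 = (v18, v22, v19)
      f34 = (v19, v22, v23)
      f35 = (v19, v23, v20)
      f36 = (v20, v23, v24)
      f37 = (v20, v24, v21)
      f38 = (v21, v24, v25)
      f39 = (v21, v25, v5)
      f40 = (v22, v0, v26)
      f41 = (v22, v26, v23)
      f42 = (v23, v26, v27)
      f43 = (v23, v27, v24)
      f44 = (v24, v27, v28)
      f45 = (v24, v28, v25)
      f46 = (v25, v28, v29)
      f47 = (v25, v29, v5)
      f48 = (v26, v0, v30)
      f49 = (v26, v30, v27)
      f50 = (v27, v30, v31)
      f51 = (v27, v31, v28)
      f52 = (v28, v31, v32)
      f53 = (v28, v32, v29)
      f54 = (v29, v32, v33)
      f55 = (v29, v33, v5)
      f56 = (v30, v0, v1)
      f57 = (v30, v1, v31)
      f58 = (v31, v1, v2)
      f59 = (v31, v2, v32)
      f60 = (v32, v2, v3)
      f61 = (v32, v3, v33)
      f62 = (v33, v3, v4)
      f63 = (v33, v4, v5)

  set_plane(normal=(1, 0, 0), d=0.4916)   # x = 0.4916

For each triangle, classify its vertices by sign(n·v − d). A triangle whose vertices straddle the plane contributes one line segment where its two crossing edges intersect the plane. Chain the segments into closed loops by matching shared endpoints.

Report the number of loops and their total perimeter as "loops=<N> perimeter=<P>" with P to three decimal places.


Straddling triangles (20 of 64):
  (v1,v0,v6) [+-+] → (0.4916, 0, -1.26028)–(0.4916, 0.4916, -1.19411)  len=0.4960
  (v4,v9,v5) [++-] → (0.4916, 0.4916, 1.19411)–(0.4916, 0, 1.26028)  len=0.4960
  (v6,v0,v10) [+--] → (0.4916, 0.4916, -1.19411)–(0.4916, 0.631047, -1.1488)  len=0.1466
  (v6,v10,v7) [+-+] → (0.4916, 0.631047, -1.1488)–(0.4916, 0.896581, -0.783279)  len=0.4518
  (v7,v10,v11) [+--] → (0.4916, 0.896581, -0.783279)–(0.4916, 1.14684, -0.4388)  len=0.4258
  (v7,v11,v8) [+-+] → (0.4916, 1.14684, -0.4388)–(0.4916, 1.14684, 0.0130045)  len=0.4518
  (v8,v11,v12) [+--] → (0.4916, 1.14684, 0.0130045)–(0.4916, 1.14684, 0.4388)  len=0.4258
  (v8,v12,v9) [+-+] → (0.4916, 1.14684, 0.4388)–(0.4916, 0.717217, 1.03019)  len=0.7310
  (v9,v12,v13) [+--] → (0.4916, 0.717217, 1.03019)–(0.4916, 0.631047, 1.1488)  len=0.1466
  (v9,v13,v5) [+--] → (0.4916, 0.631047, 1.1488)–(0.4916, 0.4916, 1.19411)  len=0.1466
  (v26,v0,v30) [--+] → (0.4916, -0.4916, -1.19411)–(0.4916, -0.631047, -1.1488)  len=0.1466
  (v26,v30,v27) [-+-] → (0.4916, -0.631047, -1.1488)–(0.4916, -0.717217, -1.03019)  len=0.1466
  (v27,v30,v31) [-++] → (0.4916, -0.717217, -1.03019)–(0.4916, -1.14684, -0.4388)  len=0.7310
  (v27,v31,v28) [-+-] → (0.4916, -1.14684, -0.4388)–(0.4916, -1.14684, -0.0130045)  len=0.4258
  (v28,v31,v32) [-++] → (0.4916, -1.14684, -0.0130045)–(0.4916, -1.14684, 0.4388)  len=0.4518
  (v28,v32,v29) [-+-] → (0.4916, -1.14684, 0.4388)–(0.4916, -0.896581, 0.783279)  len=0.4258
  (v29,v32,v33) [-++] → (0.4916, -0.896581, 0.783279)–(0.4916, -0.631047, 1.1488)  len=0.4518
  (v29,v33,v5) [-+-] → (0.4916, -0.631047, 1.1488)–(0.4916, -0.4916, 1.19411)  len=0.1466
  (v30,v0,v1) [+-+] → (0.4916, -0.4916, -1.19411)–(0.4916, 0, -1.26028)  len=0.4960
  (v33,v4,v5) [++-] → (0.4916, 0, 1.26028)–(0.4916, -0.4916, 1.19411)  len=0.4960

Chained into 1 loop(s):
  loop 1: 20 segments, perimeter = 7.8361
Total perimeter = 7.836

loops=1 perimeter=7.836
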